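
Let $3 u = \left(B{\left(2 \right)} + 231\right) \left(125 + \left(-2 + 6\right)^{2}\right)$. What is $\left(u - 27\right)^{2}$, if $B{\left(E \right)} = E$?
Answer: $119333776$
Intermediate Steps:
$u = 10951$ ($u = \frac{\left(2 + 231\right) \left(125 + \left(-2 + 6\right)^{2}\right)}{3} = \frac{233 \left(125 + 4^{2}\right)}{3} = \frac{233 \left(125 + 16\right)}{3} = \frac{233 \cdot 141}{3} = \frac{1}{3} \cdot 32853 = 10951$)
$\left(u - 27\right)^{2} = \left(10951 - 27\right)^{2} = 10924^{2} = 119333776$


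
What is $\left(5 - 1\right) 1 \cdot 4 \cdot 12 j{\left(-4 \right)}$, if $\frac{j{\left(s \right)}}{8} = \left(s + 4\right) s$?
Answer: $0$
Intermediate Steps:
$j{\left(s \right)} = 8 s \left(4 + s\right)$ ($j{\left(s \right)} = 8 \left(s + 4\right) s = 8 \left(4 + s\right) s = 8 s \left(4 + s\right)$)
$\left(5 - 1\right) 1 \cdot 4 \cdot 12 j{\left(-4 \right)} = \left(5 - 1\right) 1 \cdot 4 \cdot 12 \cdot 8 \left(-4\right) \left(4 - 4\right) = 4 \cdot 1 \cdot 48 \cdot 8 \left(-4\right) 0 = 4 \cdot 48 \cdot 0 = 192 \cdot 0 = 0$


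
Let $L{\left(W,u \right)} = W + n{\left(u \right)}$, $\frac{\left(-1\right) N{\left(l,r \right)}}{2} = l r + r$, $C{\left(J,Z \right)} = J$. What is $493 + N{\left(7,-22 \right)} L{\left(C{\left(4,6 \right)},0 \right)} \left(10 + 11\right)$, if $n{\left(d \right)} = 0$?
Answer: $30061$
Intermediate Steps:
$N{\left(l,r \right)} = - 2 r - 2 l r$ ($N{\left(l,r \right)} = - 2 \left(l r + r\right) = - 2 \left(r + l r\right) = - 2 r - 2 l r$)
$L{\left(W,u \right)} = W$ ($L{\left(W,u \right)} = W + 0 = W$)
$493 + N{\left(7,-22 \right)} L{\left(C{\left(4,6 \right)},0 \right)} \left(10 + 11\right) = 493 + \left(-2\right) \left(-22\right) \left(1 + 7\right) 4 \left(10 + 11\right) = 493 + \left(-2\right) \left(-22\right) 8 \cdot 4 \cdot 21 = 493 + 352 \cdot 84 = 493 + 29568 = 30061$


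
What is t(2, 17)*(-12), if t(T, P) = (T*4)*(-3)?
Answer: 288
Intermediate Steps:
t(T, P) = -12*T (t(T, P) = (4*T)*(-3) = -12*T)
t(2, 17)*(-12) = -12*2*(-12) = -24*(-12) = 288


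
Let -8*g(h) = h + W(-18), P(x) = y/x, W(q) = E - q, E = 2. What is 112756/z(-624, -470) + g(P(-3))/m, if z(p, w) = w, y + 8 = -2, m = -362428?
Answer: -245195581183/1022046960 ≈ -239.91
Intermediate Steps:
W(q) = 2 - q
y = -10 (y = -8 - 2 = -10)
P(x) = -10/x
g(h) = -5/2 - h/8 (g(h) = -(h + (2 - 1*(-18)))/8 = -(h + (2 + 18))/8 = -(h + 20)/8 = -(20 + h)/8 = -5/2 - h/8)
112756/z(-624, -470) + g(P(-3))/m = 112756/(-470) + (-5/2 - (-5)/(4*(-3)))/(-362428) = 112756*(-1/470) + (-5/2 - (-5)*(-1)/(4*3))*(-1/362428) = -56378/235 + (-5/2 - ⅛*10/3)*(-1/362428) = -56378/235 + (-5/2 - 5/12)*(-1/362428) = -56378/235 - 35/12*(-1/362428) = -56378/235 + 35/4349136 = -245195581183/1022046960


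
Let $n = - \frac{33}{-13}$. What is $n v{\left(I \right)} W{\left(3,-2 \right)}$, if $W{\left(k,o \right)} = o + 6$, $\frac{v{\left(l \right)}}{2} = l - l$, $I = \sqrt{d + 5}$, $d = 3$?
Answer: $0$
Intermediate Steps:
$n = \frac{33}{13}$ ($n = \left(-33\right) \left(- \frac{1}{13}\right) = \frac{33}{13} \approx 2.5385$)
$I = 2 \sqrt{2}$ ($I = \sqrt{3 + 5} = \sqrt{8} = 2 \sqrt{2} \approx 2.8284$)
$v{\left(l \right)} = 0$ ($v{\left(l \right)} = 2 \left(l - l\right) = 2 \cdot 0 = 0$)
$W{\left(k,o \right)} = 6 + o$
$n v{\left(I \right)} W{\left(3,-2 \right)} = \frac{33}{13} \cdot 0 \left(6 - 2\right) = 0 \cdot 4 = 0$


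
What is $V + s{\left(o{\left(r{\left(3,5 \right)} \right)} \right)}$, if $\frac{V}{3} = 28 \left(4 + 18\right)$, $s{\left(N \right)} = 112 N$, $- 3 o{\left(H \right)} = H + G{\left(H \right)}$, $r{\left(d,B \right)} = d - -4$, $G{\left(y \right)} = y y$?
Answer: $- \frac{728}{3} \approx -242.67$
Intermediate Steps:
$G{\left(y \right)} = y^{2}$
$r{\left(d,B \right)} = 4 + d$ ($r{\left(d,B \right)} = d + 4 = 4 + d$)
$o{\left(H \right)} = - \frac{H}{3} - \frac{H^{2}}{3}$ ($o{\left(H \right)} = - \frac{H + H^{2}}{3} = - \frac{H}{3} - \frac{H^{2}}{3}$)
$V = 1848$ ($V = 3 \cdot 28 \left(4 + 18\right) = 3 \cdot 28 \cdot 22 = 3 \cdot 616 = 1848$)
$V + s{\left(o{\left(r{\left(3,5 \right)} \right)} \right)} = 1848 + 112 \frac{\left(4 + 3\right) \left(-1 - \left(4 + 3\right)\right)}{3} = 1848 + 112 \cdot \frac{1}{3} \cdot 7 \left(-1 - 7\right) = 1848 + 112 \cdot \frac{1}{3} \cdot 7 \left(-8\right) = 1848 + 112 \left(- \frac{56}{3}\right) = 1848 - \frac{6272}{3} = - \frac{728}{3}$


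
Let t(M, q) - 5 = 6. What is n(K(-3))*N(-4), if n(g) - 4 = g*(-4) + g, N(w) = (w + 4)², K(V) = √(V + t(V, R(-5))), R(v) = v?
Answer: 0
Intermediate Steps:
t(M, q) = 11 (t(M, q) = 5 + 6 = 11)
K(V) = √(11 + V) (K(V) = √(V + 11) = √(11 + V))
N(w) = (4 + w)²
n(g) = 4 - 3*g (n(g) = 4 + (g*(-4) + g) = 4 + (-4*g + g) = 4 - 3*g)
n(K(-3))*N(-4) = (4 - 3*√(11 - 3))*(4 - 4)² = (4 - 6*√2)*0² = (4 - 6*√2)*0 = 0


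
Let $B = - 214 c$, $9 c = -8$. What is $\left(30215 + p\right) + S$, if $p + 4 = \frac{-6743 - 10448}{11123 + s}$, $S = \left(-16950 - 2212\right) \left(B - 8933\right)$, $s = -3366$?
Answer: $\frac{11697818567114}{69813} \approx 1.6756 \cdot 10^{8}$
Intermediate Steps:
$c = - \frac{8}{9}$ ($c = \frac{1}{9} \left(-8\right) = - \frac{8}{9} \approx -0.88889$)
$B = \frac{1712}{9}$ ($B = \left(-214\right) \left(- \frac{8}{9}\right) = \frac{1712}{9} \approx 190.22$)
$S = \frac{1507761970}{9}$ ($S = \left(-16950 - 2212\right) \left(\frac{1712}{9} - 8933\right) = \left(-19162\right) \left(- \frac{78685}{9}\right) = \frac{1507761970}{9} \approx 1.6753 \cdot 10^{8}$)
$p = - \frac{48219}{7757}$ ($p = -4 + \frac{-6743 - 10448}{11123 - 3366} = -4 - \frac{17191}{7757} = - \frac{48219}{7757} \approx -6.2162$)
$\left(30215 + p\right) + S = \left(30215 - \frac{48219}{7757}\right) + \frac{1507761970}{9} = \frac{234329536}{7757} + \frac{1507761970}{9} = \frac{11697818567114}{69813}$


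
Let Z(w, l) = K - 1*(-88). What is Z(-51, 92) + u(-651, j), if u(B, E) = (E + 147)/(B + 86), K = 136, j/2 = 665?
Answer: 125083/565 ≈ 221.39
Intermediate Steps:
j = 1330 (j = 2*665 = 1330)
Z(w, l) = 224 (Z(w, l) = 136 - 1*(-88) = 136 + 88 = 224)
u(B, E) = (147 + E)/(86 + B)
Z(-51, 92) + u(-651, j) = 224 + (147 + 1330)/(86 - 651) = 224 + 1477/(-565) = 224 - 1/565*1477 = 224 - 1477/565 = 125083/565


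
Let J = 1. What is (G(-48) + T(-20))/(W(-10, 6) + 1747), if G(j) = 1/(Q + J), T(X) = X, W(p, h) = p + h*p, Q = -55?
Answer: -1081/90558 ≈ -0.011937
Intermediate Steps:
G(j) = -1/54 (G(j) = 1/(-55 + 1) = 1/(-54) = -1/54)
(G(-48) + T(-20))/(W(-10, 6) + 1747) = (-1/54 - 20)/(-10*(1 + 6) + 1747) = -1081/(54*(-10*7 + 1747)) = -1081/(54*(-70 + 1747)) = -1081/54/1677 = -1081/54*1/1677 = -1081/90558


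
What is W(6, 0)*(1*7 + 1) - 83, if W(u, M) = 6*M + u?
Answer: -35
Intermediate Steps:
W(u, M) = u + 6*M
W(6, 0)*(1*7 + 1) - 83 = (6 + 6*0)*(1*7 + 1) - 83 = (6 + 0)*(7 + 1) - 83 = 6*8 - 83 = 48 - 83 = -35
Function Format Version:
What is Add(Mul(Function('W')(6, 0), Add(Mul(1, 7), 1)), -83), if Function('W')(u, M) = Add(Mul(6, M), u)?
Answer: -35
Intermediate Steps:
Function('W')(u, M) = Add(u, Mul(6, M))
Add(Mul(Function('W')(6, 0), Add(Mul(1, 7), 1)), -83) = Add(Mul(Add(6, Mul(6, 0)), Add(Mul(1, 7), 1)), -83) = Add(Mul(Add(6, 0), Add(7, 1)), -83) = Add(Mul(6, 8), -83) = Add(48, -83) = -35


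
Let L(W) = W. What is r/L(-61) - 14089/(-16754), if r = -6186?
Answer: 104499673/1021994 ≈ 102.25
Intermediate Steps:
r/L(-61) - 14089/(-16754) = -6186/(-61) - 14089/(-16754) = -6186*(-1/61) - 14089*(-1/16754) = 6186/61 + 14089/16754 = 104499673/1021994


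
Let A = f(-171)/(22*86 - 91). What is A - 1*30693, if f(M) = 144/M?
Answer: -1050283783/34219 ≈ -30693.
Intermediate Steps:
A = -16/34219 (A = (144/(-171))/(22*86 - 91) = (144*(-1/171))/(1892 - 91) = -16/19/1801 = -16/19*1/1801 = -16/34219 ≈ -0.00046758)
A - 1*30693 = -16/34219 - 1*30693 = -16/34219 - 30693 = -1050283783/34219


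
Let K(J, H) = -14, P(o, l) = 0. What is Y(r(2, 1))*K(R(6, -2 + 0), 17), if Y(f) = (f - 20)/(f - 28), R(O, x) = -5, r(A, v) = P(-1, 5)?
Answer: -10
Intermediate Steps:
r(A, v) = 0
Y(f) = (-20 + f)/(-28 + f)
Y(r(2, 1))*K(R(6, -2 + 0), 17) = ((-20 + 0)/(-28 + 0))*(-14) = (-20/(-28))*(-14) = -1/28*(-20)*(-14) = (5/7)*(-14) = -10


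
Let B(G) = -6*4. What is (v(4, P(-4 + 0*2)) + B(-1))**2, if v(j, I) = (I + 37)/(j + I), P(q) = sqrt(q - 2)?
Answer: (-307*I + 2714*sqrt(6))/(2*(-5*I + 4*sqrt(6))) ≈ 275.5 + 124.92*I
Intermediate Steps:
P(q) = sqrt(-2 + q)
B(G) = -24
v(j, I) = (37 + I)/(I + j)
(v(4, P(-4 + 0*2)) + B(-1))**2 = ((37 + sqrt(-2 + (-4 + 0*2)))/(sqrt(-2 + (-4 + 0*2)) + 4) - 24)**2 = ((37 + sqrt(-2 + (-4 + 0)))/(sqrt(-2 + (-4 + 0)) + 4) - 24)**2 = ((37 + sqrt(-2 - 4))/(sqrt(-2 - 4) + 4) - 24)**2 = ((37 + sqrt(-6))/(sqrt(-6) + 4) - 24)**2 = ((37 + I*sqrt(6))/(I*sqrt(6) + 4) - 24)**2 = ((37 + I*sqrt(6))/(4 + I*sqrt(6)) - 24)**2 = (-24 + (37 + I*sqrt(6))/(4 + I*sqrt(6)))**2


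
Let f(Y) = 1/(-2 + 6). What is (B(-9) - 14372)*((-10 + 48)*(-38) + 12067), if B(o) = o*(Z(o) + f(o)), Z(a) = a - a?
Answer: -610790631/4 ≈ -1.5270e+8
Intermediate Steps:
Z(a) = 0
f(Y) = ¼ (f(Y) = 1/4 = ¼)
B(o) = o/4 (B(o) = o*(0 + ¼) = o*(¼) = o/4)
(B(-9) - 14372)*((-10 + 48)*(-38) + 12067) = ((¼)*(-9) - 14372)*((-10 + 48)*(-38) + 12067) = (-9/4 - 14372)*(38*(-38) + 12067) = -57497*(-1444 + 12067)/4 = -57497/4*10623 = -610790631/4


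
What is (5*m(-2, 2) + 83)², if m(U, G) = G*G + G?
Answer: 12769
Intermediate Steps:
m(U, G) = G + G² (m(U, G) = G² + G = G + G²)
(5*m(-2, 2) + 83)² = (5*(2*(1 + 2)) + 83)² = (5*(2*3) + 83)² = (5*6 + 83)² = (30 + 83)² = 113² = 12769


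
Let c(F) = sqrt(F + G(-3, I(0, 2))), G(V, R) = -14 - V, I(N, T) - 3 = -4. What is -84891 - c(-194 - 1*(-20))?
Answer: -84891 - I*sqrt(185) ≈ -84891.0 - 13.601*I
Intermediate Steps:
I(N, T) = -1 (I(N, T) = 3 - 4 = -1)
c(F) = sqrt(-11 + F) (c(F) = sqrt(F + (-14 - 1*(-3))) = sqrt(F + (-14 + 3)) = sqrt(F - 11) = sqrt(-11 + F))
-84891 - c(-194 - 1*(-20)) = -84891 - sqrt(-11 + (-194 - 1*(-20))) = -84891 - sqrt(-11 + (-194 + 20)) = -84891 - sqrt(-11 - 174) = -84891 - sqrt(-185) = -84891 - I*sqrt(185)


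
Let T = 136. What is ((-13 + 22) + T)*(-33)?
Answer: -4785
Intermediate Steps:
((-13 + 22) + T)*(-33) = ((-13 + 22) + 136)*(-33) = (9 + 136)*(-33) = 145*(-33) = -4785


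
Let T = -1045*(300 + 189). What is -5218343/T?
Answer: 5218343/511005 ≈ 10.212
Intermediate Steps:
T = -511005 (T = -1045*489 = -511005)
-5218343/T = -5218343/(-511005) = -5218343*(-1/511005) = 5218343/511005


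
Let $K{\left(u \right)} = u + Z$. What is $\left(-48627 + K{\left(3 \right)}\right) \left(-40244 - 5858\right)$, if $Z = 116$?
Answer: $2236315816$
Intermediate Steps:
$K{\left(u \right)} = 116 + u$ ($K{\left(u \right)} = u + 116 = 116 + u$)
$\left(-48627 + K{\left(3 \right)}\right) \left(-40244 - 5858\right) = \left(-48627 + \left(116 + 3\right)\right) \left(-40244 - 5858\right) = \left(-48627 + 119\right) \left(-46102\right) = \left(-48508\right) \left(-46102\right) = 2236315816$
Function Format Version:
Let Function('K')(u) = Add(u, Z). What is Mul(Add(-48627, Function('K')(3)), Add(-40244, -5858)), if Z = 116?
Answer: 2236315816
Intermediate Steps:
Function('K')(u) = Add(116, u) (Function('K')(u) = Add(u, 116) = Add(116, u))
Mul(Add(-48627, Function('K')(3)), Add(-40244, -5858)) = Mul(Add(-48627, Add(116, 3)), Add(-40244, -5858)) = Mul(Add(-48627, 119), -46102) = Mul(-48508, -46102) = 2236315816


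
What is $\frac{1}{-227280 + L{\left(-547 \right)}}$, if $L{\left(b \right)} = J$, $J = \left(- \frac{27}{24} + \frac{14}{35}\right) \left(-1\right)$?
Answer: $- \frac{40}{9091171} \approx -4.3999 \cdot 10^{-6}$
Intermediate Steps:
$J = \frac{29}{40}$ ($J = \left(\left(-27\right) \frac{1}{24} + 14 \cdot \frac{1}{35}\right) \left(-1\right) = \left(- \frac{9}{8} + \frac{2}{5}\right) \left(-1\right) = \left(- \frac{29}{40}\right) \left(-1\right) = \frac{29}{40} \approx 0.725$)
$L{\left(b \right)} = \frac{29}{40}$
$\frac{1}{-227280 + L{\left(-547 \right)}} = \frac{1}{-227280 + \frac{29}{40}} = \frac{1}{- \frac{9091171}{40}} = - \frac{40}{9091171}$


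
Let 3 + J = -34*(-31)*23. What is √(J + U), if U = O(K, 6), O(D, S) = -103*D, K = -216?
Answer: √46487 ≈ 215.61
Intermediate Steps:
U = 22248 (U = -103*(-216) = 22248)
J = 24239 (J = -3 - 34*(-31)*23 = -3 + 1054*23 = -3 + 24242 = 24239)
√(J + U) = √(24239 + 22248) = √46487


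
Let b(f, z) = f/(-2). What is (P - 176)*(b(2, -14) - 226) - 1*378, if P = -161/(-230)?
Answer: 394151/10 ≈ 39415.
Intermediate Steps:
b(f, z) = -f/2 (b(f, z) = f*(-1/2) = -f/2)
P = 7/10 (P = -161*(-1/230) = 7/10 ≈ 0.70000)
(P - 176)*(b(2, -14) - 226) - 1*378 = (7/10 - 176)*(-1/2*2 - 226) - 1*378 = -1753*(-1 - 226)/10 - 378 = -1753/10*(-227) - 378 = 397931/10 - 378 = 394151/10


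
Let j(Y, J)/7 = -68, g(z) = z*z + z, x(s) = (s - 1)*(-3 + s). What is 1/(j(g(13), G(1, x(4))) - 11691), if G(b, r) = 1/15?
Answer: -1/12167 ≈ -8.2190e-5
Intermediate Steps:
x(s) = (-1 + s)*(-3 + s)
G(b, r) = 1/15
g(z) = z + z² (g(z) = z² + z = z + z²)
j(Y, J) = -476 (j(Y, J) = 7*(-68) = -476)
1/(j(g(13), G(1, x(4))) - 11691) = 1/(-476 - 11691) = 1/(-12167) = -1/12167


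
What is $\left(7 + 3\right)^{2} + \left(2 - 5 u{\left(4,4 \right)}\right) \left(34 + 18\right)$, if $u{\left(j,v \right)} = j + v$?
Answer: $-1876$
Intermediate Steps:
$\left(7 + 3\right)^{2} + \left(2 - 5 u{\left(4,4 \right)}\right) \left(34 + 18\right) = \left(7 + 3\right)^{2} + \left(2 - 5 \left(4 + 4\right)\right) \left(34 + 18\right) = 10^{2} + \left(2 - 40\right) 52 = 100 + \left(2 - 40\right) 52 = 100 - 1976 = -1876$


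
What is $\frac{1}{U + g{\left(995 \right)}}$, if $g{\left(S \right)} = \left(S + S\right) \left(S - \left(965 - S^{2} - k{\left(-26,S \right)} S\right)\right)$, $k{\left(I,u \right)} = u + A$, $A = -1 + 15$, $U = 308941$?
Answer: $\frac{1}{3968388841} \approx 2.5199 \cdot 10^{-10}$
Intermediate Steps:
$A = 14$
$k{\left(I,u \right)} = 14 + u$ ($k{\left(I,u \right)} = u + 14 = 14 + u$)
$g{\left(S \right)} = 2 S \left(-965 + S + S^{2} + S \left(14 + S\right)\right)$ ($g{\left(S \right)} = \left(S + S\right) \left(S - \left(965 - S^{2} - \left(14 + S\right) S\right)\right) = 2 S \left(S - \left(965 - S^{2} - S \left(14 + S\right)\right)\right) = 2 S \left(S + \left(-965 + S^{2} + S \left(14 + S\right)\right)\right) = 2 S \left(-965 + S + S^{2} + S \left(14 + S\right)\right)$)
$\frac{1}{U + g{\left(995 \right)}} = \frac{1}{308941 + 2 \cdot 995 \left(-965 + 2 \cdot 995^{2} + 15 \cdot 995\right)} = \frac{1}{308941 + 2 \cdot 995 \left(-965 + 2 \cdot 990025 + 14925\right)} = \frac{1}{308941 + 2 \cdot 995 \left(-965 + 1980050 + 14925\right)} = \frac{1}{308941 + 2 \cdot 995 \cdot 1994010} = \frac{1}{308941 + 3968079900} = \frac{1}{3968388841}$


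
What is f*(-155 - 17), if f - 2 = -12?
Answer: 1720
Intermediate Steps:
f = -10 (f = 2 - 12 = -10)
f*(-155 - 17) = -10*(-155 - 17) = -10*(-172) = 1720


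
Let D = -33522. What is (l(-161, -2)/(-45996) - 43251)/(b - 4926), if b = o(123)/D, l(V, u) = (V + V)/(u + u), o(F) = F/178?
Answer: 1978403673356179/225326955246774 ≈ 8.7802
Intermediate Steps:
o(F) = F/178 (o(F) = F*(1/178) = F/178)
l(V, u) = V/u (l(V, u) = (2*V)/((2*u)) = (2*V)*(1/(2*u)) = V/u)
b = -41/1988972 (b = ((1/178)*123)/(-33522) = (123/178)*(-1/33522) = -41/1988972 ≈ -2.0614e-5)
(l(-161, -2)/(-45996) - 43251)/(b - 4926) = (-161/(-2)/(-45996) - 43251)/(-41/1988972 - 4926) = (-161*(-1/2)*(-1/45996) - 43251)/(-9797676113/1988972) = ((161/2)*(-1/45996) - 43251)*(-1988972/9797676113) = (-161/91992 - 43251)*(-1988972/9797676113) = -3978746153/91992*(-1988972/9797676113) = 1978403673356179/225326955246774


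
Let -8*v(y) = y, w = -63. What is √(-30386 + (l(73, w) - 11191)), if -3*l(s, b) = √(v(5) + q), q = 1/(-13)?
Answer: √(-252954468 - 39*I*√1898)/78 ≈ 0.00068481 - 203.9*I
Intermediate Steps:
q = -1/13 ≈ -0.076923
v(y) = -y/8
l(s, b) = -I*√1898/156 (l(s, b) = -√(-⅛*5 - 1/13)/3 = -√(-5/8 - 1/13)/3 = -I*√1898/156)
√(-30386 + (l(73, w) - 11191)) = √(-30386 + (-I*√1898/156 - 11191)) = √(-30386 + (-11191 - I*√1898/156)) = √(-41577 - I*√1898/156)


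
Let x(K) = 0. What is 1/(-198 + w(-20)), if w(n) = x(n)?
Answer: -1/198 ≈ -0.0050505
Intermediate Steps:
w(n) = 0
1/(-198 + w(-20)) = 1/(-198 + 0) = 1/(-198) = -1/198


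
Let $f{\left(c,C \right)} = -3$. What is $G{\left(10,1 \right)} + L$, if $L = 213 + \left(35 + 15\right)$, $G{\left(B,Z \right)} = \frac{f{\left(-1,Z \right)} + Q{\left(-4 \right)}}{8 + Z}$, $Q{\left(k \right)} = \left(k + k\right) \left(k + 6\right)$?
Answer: $\frac{2348}{9} \approx 260.89$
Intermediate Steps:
$Q{\left(k \right)} = 2 k \left(6 + k\right)$
$G{\left(B,Z \right)} = - \frac{19}{8 + Z}$ ($G{\left(B,Z \right)} = \frac{-3 + 2 \left(-4\right) \left(6 - 4\right)}{8 + Z} = \frac{-3 + 2 \left(-4\right) 2}{8 + Z} = \frac{-3 - 16}{8 + Z} = - \frac{19}{8 + Z}$)
$L = 263$ ($L = 213 + 50 = 263$)
$G{\left(10,1 \right)} + L = - \frac{19}{8 + 1} + 263 = - \frac{19}{9} + 263 = \frac{2348}{9}$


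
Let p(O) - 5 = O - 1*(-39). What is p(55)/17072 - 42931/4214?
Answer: -4756499/467152 ≈ -10.182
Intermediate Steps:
p(O) = 44 + O (p(O) = 5 + (O - 1*(-39)) = 5 + (O + 39) = 5 + (39 + O) = 44 + O)
p(55)/17072 - 42931/4214 = (44 + 55)/17072 - 42931/4214 = 99*(1/17072) - 42931*1/4214 = 9/1552 - 6133/602 = -4756499/467152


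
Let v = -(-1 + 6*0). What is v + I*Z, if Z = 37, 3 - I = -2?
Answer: 186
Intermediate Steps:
I = 5 (I = 3 - 1*(-2) = 3 + 2 = 5)
v = 1 (v = -(-1 + 0) = -1*(-1) = 1)
v + I*Z = 1 + 5*37 = 1 + 185 = 186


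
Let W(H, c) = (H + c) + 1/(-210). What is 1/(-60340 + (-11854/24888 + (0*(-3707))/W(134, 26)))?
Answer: -12444/750876887 ≈ -1.6573e-5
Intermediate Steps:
W(H, c) = -1/210 + H + c (W(H, c) = (H + c) - 1/210 = -1/210 + H + c)
1/(-60340 + (-11854/24888 + (0*(-3707))/W(134, 26))) = 1/(-60340 + (-11854/24888 + (0*(-3707))/(-1/210 + 134 + 26))) = 1/(-60340 + (-11854*1/24888 + 0/(33599/210))) = 1/(-60340 + (-5927/12444 + 0*(210/33599))) = 1/(-60340 + (-5927/12444 + 0)) = 1/(-60340 - 5927/12444) = 1/(-750876887/12444) = -12444/750876887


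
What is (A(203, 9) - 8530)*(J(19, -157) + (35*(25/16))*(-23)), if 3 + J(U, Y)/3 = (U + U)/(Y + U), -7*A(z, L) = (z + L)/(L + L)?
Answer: 10447376939/966 ≈ 1.0815e+7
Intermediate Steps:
A(z, L) = -(L + z)/(14*L) (A(z, L) = -(z + L)/(7*(L + L)) = -(L + z)/(7*(2*L)) = -(L + z)*1/(2*L)/7 = -(L + z)/(14*L))
J(U, Y) = -9 + 6*U/(U + Y) (J(U, Y) = -9 + 3*((U + U)/(Y + U)) = -9 + 3*((2*U)/(U + Y)) = -9 + 3*(2*U/(U + Y)) = -9 + 6*U/(U + Y))
(A(203, 9) - 8530)*(J(19, -157) + (35*(25/16))*(-23)) = ((1/14)*(-1*9 - 1*203)/9 - 8530)*(3*(-1*19 - 3*(-157))/(19 - 157) + (35*(25/16))*(-23)) = ((1/14)*(⅑)*(-9 - 203) - 8530)*(3*(-19 + 471)/(-138) + (35*(25*(1/16)))*(-23)) = ((1/14)*(⅑)*(-212) - 8530)*(3*(-1/138)*452 + (35*(25/16))*(-23)) = (-106/63 - 8530)*(-226/23 + (875/16)*(-23)) = -537496*(-226/23 - 20125/16)/63 = -537496/63*(-466491/368) = 10447376939/966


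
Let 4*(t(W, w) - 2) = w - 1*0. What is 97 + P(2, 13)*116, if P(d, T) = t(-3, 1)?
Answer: 358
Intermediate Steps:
t(W, w) = 2 + w/4 (t(W, w) = 2 + (w - 1*0)/4 = 2 + (w + 0)/4 = 2 + w/4)
P(d, T) = 9/4 (P(d, T) = 2 + (1/4)*1 = 2 + 1/4 = 9/4)
97 + P(2, 13)*116 = 97 + (9/4)*116 = 97 + 261 = 358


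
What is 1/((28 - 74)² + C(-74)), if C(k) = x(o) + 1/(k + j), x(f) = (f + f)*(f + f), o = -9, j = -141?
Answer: 215/524599 ≈ 0.00040984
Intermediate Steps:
x(f) = 4*f² (x(f) = (2*f)*(2*f) = 4*f²)
C(k) = 324 + 1/(-141 + k) (C(k) = 4*(-9)² + 1/(k - 141) = 4*81 + 1/(-141 + k) = 324 + 1/(-141 + k))
1/((28 - 74)² + C(-74)) = 1/((28 - 74)² + (-45683 + 324*(-74))/(-141 - 74)) = 1/((-46)² + (-45683 - 23976)/(-215)) = 1/(2116 - 1/215*(-69659)) = 1/(2116 + 69659/215) = 1/(524599/215) = 215/524599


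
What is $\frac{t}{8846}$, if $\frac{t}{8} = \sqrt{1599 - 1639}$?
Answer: $\frac{8 i \sqrt{10}}{4423} \approx 0.0057197 i$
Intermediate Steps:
$t = 16 i \sqrt{10}$ ($t = 8 \sqrt{1599 - 1639} = 8 \sqrt{-40} = 8 \cdot 2 i \sqrt{10} = 16 i \sqrt{10} \approx 50.596 i$)
$\frac{t}{8846} = \frac{16 i \sqrt{10}}{8846} = 16 i \sqrt{10} \cdot \frac{1}{8846} = \frac{8 i \sqrt{10}}{4423}$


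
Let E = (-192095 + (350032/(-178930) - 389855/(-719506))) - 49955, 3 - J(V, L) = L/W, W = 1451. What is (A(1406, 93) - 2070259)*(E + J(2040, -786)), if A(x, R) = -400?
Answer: 46812825313618309279743099/93401746824790 ≈ 5.0120e+11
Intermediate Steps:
J(V, L) = 3 - L/1451
E = -15580995815079021/64370604290 (E = (-192095 + (350032*(-1/178930) - 389855*(-1/719506))) - 49955 = (-192095 + (-175016/89465 + 389855/719506)) - 49955 = (-192095 - 91046684521/64370604290) - 49955 = -12365362277772071/64370604290 - 49955 = -15580995815079021/64370604290 ≈ -2.4205e+5)
(A(1406, 93) - 2070259)*(E + J(2040, -786)) = (-400 - 2070259)*(-15580995815079021/64370604290 + (3 - 1/1451*(-786))) = -2070659*(-15580995815079021/64370604290 + (3 + 786/1451)) = -2070659*(-15580995815079021/64370604290 + 5139/1451) = -2070659*(-22607694127144213161/93401746824790) = 46812825313618309279743099/93401746824790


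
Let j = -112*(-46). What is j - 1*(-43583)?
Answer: 48735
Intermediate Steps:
j = 5152 (j = -7*(-736) = 5152)
j - 1*(-43583) = 5152 - 1*(-43583) = 5152 + 43583 = 48735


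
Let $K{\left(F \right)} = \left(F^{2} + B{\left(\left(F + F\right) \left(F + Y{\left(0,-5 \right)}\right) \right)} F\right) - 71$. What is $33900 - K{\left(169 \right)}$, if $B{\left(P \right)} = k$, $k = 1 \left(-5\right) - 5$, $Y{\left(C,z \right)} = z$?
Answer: $7100$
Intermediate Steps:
$k = -10$ ($k = -5 - 5 = -10$)
$B{\left(P \right)} = -10$
$K{\left(F \right)} = -71 + F^{2} - 10 F$ ($K{\left(F \right)} = \left(F^{2} - 10 F\right) - 71 = -71 + F^{2} - 10 F$)
$33900 - K{\left(169 \right)} = 33900 - \left(-71 + 169^{2} - 1690\right) = 33900 - \left(-71 + 28561 - 1690\right) = 33900 - 26800 = 7100$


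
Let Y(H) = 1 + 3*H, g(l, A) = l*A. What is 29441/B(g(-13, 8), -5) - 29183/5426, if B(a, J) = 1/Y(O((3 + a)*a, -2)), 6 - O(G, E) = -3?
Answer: 4472883065/5426 ≈ 8.2434e+5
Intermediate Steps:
O(G, E) = 9 (O(G, E) = 6 - 1*(-3) = 6 + 3 = 9)
g(l, A) = A*l
B(a, J) = 1/28 (B(a, J) = 1/(1 + 3*9) = 1/(1 + 27) = 1/28)
29441/B(g(-13, 8), -5) - 29183/5426 = 29441/(1/28) - 29183/5426 = 29441*28 - 29183*1/5426 = 824348 - 29183/5426 = 4472883065/5426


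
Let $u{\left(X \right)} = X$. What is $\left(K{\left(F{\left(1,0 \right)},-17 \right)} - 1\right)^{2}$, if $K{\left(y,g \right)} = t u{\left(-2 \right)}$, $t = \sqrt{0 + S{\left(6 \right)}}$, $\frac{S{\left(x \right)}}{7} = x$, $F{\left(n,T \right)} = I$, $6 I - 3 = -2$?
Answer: $169 + 4 \sqrt{42} \approx 194.92$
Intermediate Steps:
$I = \frac{1}{6}$ ($I = \frac{1}{2} + \frac{1}{6} \left(-2\right) = \frac{1}{2} - \frac{1}{3} = \frac{1}{6} \approx 0.16667$)
$F{\left(n,T \right)} = \frac{1}{6}$
$S{\left(x \right)} = 7 x$
$t = \sqrt{42}$ ($t = \sqrt{0 + 7 \cdot 6} = \sqrt{0 + 42} = \sqrt{42} \approx 6.4807$)
$K{\left(y,g \right)} = - 2 \sqrt{42}$ ($K{\left(y,g \right)} = \sqrt{42} \left(-2\right) = - 2 \sqrt{42}$)
$\left(K{\left(F{\left(1,0 \right)},-17 \right)} - 1\right)^{2} = \left(- 2 \sqrt{42} - 1\right)^{2} = \left(-1 - 2 \sqrt{42}\right)^{2}$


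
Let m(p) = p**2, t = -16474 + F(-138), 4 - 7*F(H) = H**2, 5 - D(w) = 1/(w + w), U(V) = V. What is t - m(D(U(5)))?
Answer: -1921801/100 ≈ -19218.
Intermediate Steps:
D(w) = 5 - 1/(2*w) (D(w) = 5 - 1/(w + w) = 5 - 1/(2*w))
F(H) = 4/7 - H**2/7
t = -19194 (t = -16474 + (4/7 - 1/7*(-138)**2) = -16474 + (4/7 - 1/7*19044) = -16474 + (4/7 - 19044/7) = -16474 - 2720 = -19194)
t - m(D(U(5))) = -19194 - (5 - 1/2/5)**2 = -19194 - (5 - 1/2*1/5)**2 = -19194 - (5 - 1/10)**2 = -19194 - (49/10)**2 = -19194 - 1*2401/100 = -19194 - 2401/100 = -1921801/100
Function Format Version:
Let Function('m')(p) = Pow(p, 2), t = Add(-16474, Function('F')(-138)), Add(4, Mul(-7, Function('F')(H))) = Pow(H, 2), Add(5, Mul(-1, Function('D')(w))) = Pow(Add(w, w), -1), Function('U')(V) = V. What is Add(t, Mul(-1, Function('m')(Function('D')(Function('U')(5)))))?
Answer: Rational(-1921801, 100) ≈ -19218.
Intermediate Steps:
Function('D')(w) = Add(5, Mul(Rational(-1, 2), Pow(w, -1))) (Function('D')(w) = Add(5, Mul(-1, Pow(Add(w, w), -1))) = Add(5, Mul(-1, Pow(Mul(2, w), -1))) = Add(5, Mul(-1, Mul(Rational(1, 2), Pow(w, -1)))) = Add(5, Mul(Rational(-1, 2), Pow(w, -1))))
Function('F')(H) = Add(Rational(4, 7), Mul(Rational(-1, 7), Pow(H, 2)))
t = -19194 (t = Add(-16474, Add(Rational(4, 7), Mul(Rational(-1, 7), Pow(-138, 2)))) = Add(-16474, Add(Rational(4, 7), Mul(Rational(-1, 7), 19044))) = Add(-16474, Add(Rational(4, 7), Rational(-19044, 7))) = Add(-16474, -2720) = -19194)
Add(t, Mul(-1, Function('m')(Function('D')(Function('U')(5))))) = Add(-19194, Mul(-1, Pow(Add(5, Mul(Rational(-1, 2), Pow(5, -1))), 2))) = Add(-19194, Mul(-1, Pow(Add(5, Mul(Rational(-1, 2), Rational(1, 5))), 2))) = Add(-19194, Mul(-1, Pow(Add(5, Rational(-1, 10)), 2))) = Add(-19194, Mul(-1, Pow(Rational(49, 10), 2))) = Add(-19194, Mul(-1, Rational(2401, 100))) = Add(-19194, Rational(-2401, 100)) = Rational(-1921801, 100)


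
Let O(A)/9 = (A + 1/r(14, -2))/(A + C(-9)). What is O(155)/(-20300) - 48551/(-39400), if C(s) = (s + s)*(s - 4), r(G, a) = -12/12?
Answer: 547625819/444471400 ≈ 1.2321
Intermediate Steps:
r(G, a) = -1 (r(G, a) = -12*1/12 = -1)
C(s) = 2*s*(-4 + s) (C(s) = (2*s)*(-4 + s) = 2*s*(-4 + s))
O(A) = 9*(-1 + A)/(234 + A) (O(A) = 9*((A + 1/(-1))/(A + 2*(-9)*(-4 - 9))) = 9*((A - 1)/(A + 2*(-9)*(-13))) = 9*((-1 + A)/(A + 234)) = 9*((-1 + A)/(234 + A)) = 9*(-1 + A)/(234 + A))
O(155)/(-20300) - 48551/(-39400) = (9*(-1 + 155)/(234 + 155))/(-20300) - 48551/(-39400) = (9*154/389)*(-1/20300) - 48551*(-1/39400) = (9*(1/389)*154)*(-1/20300) + 48551/39400 = (1386/389)*(-1/20300) + 48551/39400 = -99/564050 + 48551/39400 = 547625819/444471400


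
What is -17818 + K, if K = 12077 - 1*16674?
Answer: -22415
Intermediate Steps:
K = -4597 (K = 12077 - 16674 = -4597)
-17818 + K = -17818 - 4597 = -22415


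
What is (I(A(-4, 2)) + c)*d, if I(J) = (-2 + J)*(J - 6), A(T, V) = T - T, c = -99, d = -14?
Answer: 1218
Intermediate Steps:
A(T, V) = 0
I(J) = (-6 + J)*(-2 + J) (I(J) = (-2 + J)*(-6 + J) = (-6 + J)*(-2 + J))
(I(A(-4, 2)) + c)*d = ((12 + 0² - 8*0) - 99)*(-14) = ((12 + 0 + 0) - 99)*(-14) = (12 - 99)*(-14) = -87*(-14) = 1218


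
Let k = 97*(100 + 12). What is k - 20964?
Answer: -10100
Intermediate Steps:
k = 10864 (k = 97*112 = 10864)
k - 20964 = 10864 - 20964 = -10100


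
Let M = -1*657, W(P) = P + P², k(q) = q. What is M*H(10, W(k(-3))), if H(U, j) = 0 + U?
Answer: -6570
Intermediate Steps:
M = -657
H(U, j) = U
M*H(10, W(k(-3))) = -657*10 = -6570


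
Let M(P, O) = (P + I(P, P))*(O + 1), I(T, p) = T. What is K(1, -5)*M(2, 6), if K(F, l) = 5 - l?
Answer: 280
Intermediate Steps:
M(P, O) = 2*P*(1 + O) (M(P, O) = (P + P)*(O + 1) = (2*P)*(1 + O) = 2*P*(1 + O))
K(1, -5)*M(2, 6) = (5 - 1*(-5))*(2*2*(1 + 6)) = (5 + 5)*(2*2*7) = 10*28 = 280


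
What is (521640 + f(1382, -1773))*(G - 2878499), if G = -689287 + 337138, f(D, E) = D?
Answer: -1689699978256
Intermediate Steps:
G = -352149
(521640 + f(1382, -1773))*(G - 2878499) = (521640 + 1382)*(-352149 - 2878499) = 523022*(-3230648) = -1689699978256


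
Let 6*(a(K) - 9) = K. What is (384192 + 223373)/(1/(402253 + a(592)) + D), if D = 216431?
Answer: 146676155066/52249992869 ≈ 2.8072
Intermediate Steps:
a(K) = 9 + K/6
(384192 + 223373)/(1/(402253 + a(592)) + D) = (384192 + 223373)/(1/(402253 + (9 + (⅙)*592)) + 216431) = 607565/(1/(402253 + (9 + 296/3)) + 216431) = 607565/(1/(402253 + 323/3) + 216431) = 607565/(1/(1207082/3) + 216431) = 607565/(3/1207082 + 216431) = 607565/(261249964345/1207082) = 607565*(1207082/261249964345) = 146676155066/52249992869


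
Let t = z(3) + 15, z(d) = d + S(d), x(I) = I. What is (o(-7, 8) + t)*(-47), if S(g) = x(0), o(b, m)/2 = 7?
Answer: -1504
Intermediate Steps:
o(b, m) = 14 (o(b, m) = 2*7 = 14)
S(g) = 0
z(d) = d (z(d) = d + 0 = d)
t = 18 (t = 3 + 15 = 18)
(o(-7, 8) + t)*(-47) = (14 + 18)*(-47) = 32*(-47) = -1504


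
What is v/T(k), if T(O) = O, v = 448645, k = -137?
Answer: -448645/137 ≈ -3274.8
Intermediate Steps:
v/T(k) = 448645/(-137) = 448645*(-1/137) = -448645/137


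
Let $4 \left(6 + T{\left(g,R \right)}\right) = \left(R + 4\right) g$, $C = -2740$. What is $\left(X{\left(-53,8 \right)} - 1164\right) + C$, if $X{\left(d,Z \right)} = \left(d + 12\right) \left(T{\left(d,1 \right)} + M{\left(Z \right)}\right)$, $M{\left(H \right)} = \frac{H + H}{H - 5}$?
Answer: $- \frac{13925}{12} \approx -1160.4$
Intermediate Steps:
$M{\left(H \right)} = \frac{2 H}{-5 + H}$
$T{\left(g,R \right)} = -6 + \frac{g \left(4 + R\right)}{4}$ ($T{\left(g,R \right)} = -6 + \frac{\left(R + 4\right) g}{4} = -6 + \frac{\left(4 + R\right) g}{4} = -6 + \frac{g \left(4 + R\right)}{4}$)
$X{\left(d,Z \right)} = \left(12 + d\right) \left(-6 + \frac{5 d}{4} + \frac{2 Z}{-5 + Z}\right)$ ($X{\left(d,Z \right)} = \left(d + 12\right) \left(\left(-6 + d + \frac{1}{4} \cdot 1 d\right) + \frac{2 Z}{-5 + Z}\right) = \left(12 + d\right) \left(\left(-6 + d + \frac{d}{4}\right) + \frac{2 Z}{-5 + Z}\right) = \left(12 + d\right) \left(\left(-6 + \frac{5 d}{4}\right) + \frac{2 Z}{-5 + Z}\right) = \left(12 + d\right) \left(-6 + \frac{5 d}{4} + \frac{2 Z}{-5 + Z}\right)$)
$\left(X{\left(-53,8 \right)} - 1164\right) + C = \left(\frac{96 \cdot 8 + \left(-5 + 8\right) \left(-288 + 60 \left(-53\right) - 53 \left(-24 + 5 \left(-53\right)\right)\right) + 8 \cdot 8 \left(-53\right)}{4 \left(-5 + 8\right)} - 1164\right) - 2740 = \left(\frac{768 + 3 \left(-288 - 3180 - 53 \left(-24 - 265\right)\right) - 3392}{4 \cdot 3} - 1164\right) - 2740 = \left(\frac{1}{4} \cdot \frac{1}{3} \left(768 + 3 \left(-288 - 3180 - -15317\right) - 3392\right) - 1164\right) - 2740 = \left(\frac{1}{4} \cdot \frac{1}{3} \left(768 + 3 \left(-288 - 3180 + 15317\right) - 3392\right) - 1164\right) - 2740 = \left(\frac{1}{4} \cdot \frac{1}{3} \left(768 + 3 \cdot 11849 - 3392\right) - 1164\right) - 2740 = \left(\frac{1}{4} \cdot \frac{1}{3} \left(768 + 35547 - 3392\right) - 1164\right) - 2740 = \left(\frac{1}{4} \cdot \frac{1}{3} \cdot 32923 - 1164\right) - 2740 = \left(\frac{32923}{12} - 1164\right) - 2740 = \frac{18955}{12} - 2740 = - \frac{13925}{12}$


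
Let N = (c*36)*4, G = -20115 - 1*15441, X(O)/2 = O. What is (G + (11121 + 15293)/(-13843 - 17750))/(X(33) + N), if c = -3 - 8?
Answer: 561673561/23979087 ≈ 23.423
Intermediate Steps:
X(O) = 2*O
c = -11
G = -35556 (G = -20115 - 15441 = -35556)
N = -1584 (N = -11*36*4 = -396*4 = -1584)
(G + (11121 + 15293)/(-13843 - 17750))/(X(33) + N) = (-35556 + (11121 + 15293)/(-13843 - 17750))/(2*33 - 1584) = (-35556 + 26414/(-31593))/(66 - 1584) = (-35556 + 26414*(-1/31593))/(-1518) = (-35556 - 26414/31593)*(-1/1518) = -1123347122/31593*(-1/1518) = 561673561/23979087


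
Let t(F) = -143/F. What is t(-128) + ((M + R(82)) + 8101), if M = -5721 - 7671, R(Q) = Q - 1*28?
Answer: -670193/128 ≈ -5235.9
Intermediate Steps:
R(Q) = -28 + Q (R(Q) = Q - 28 = -28 + Q)
M = -13392
t(-128) + ((M + R(82)) + 8101) = -143/(-128) + ((-13392 + (-28 + 82)) + 8101) = -143*(-1/128) + ((-13392 + 54) + 8101) = 143/128 + (-13338 + 8101) = 143/128 - 5237 = -670193/128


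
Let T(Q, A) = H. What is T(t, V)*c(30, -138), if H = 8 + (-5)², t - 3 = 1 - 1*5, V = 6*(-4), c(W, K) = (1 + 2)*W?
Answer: 2970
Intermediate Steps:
c(W, K) = 3*W
V = -24
t = -1 (t = 3 + (1 - 1*5) = 3 + (1 - 5) = 3 - 4 = -1)
H = 33 (H = 8 + 25 = 33)
T(Q, A) = 33
T(t, V)*c(30, -138) = 33*(3*30) = 33*90 = 2970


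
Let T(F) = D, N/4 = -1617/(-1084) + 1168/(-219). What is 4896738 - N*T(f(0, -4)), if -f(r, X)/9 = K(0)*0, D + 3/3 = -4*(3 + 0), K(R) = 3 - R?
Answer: 3980885585/813 ≈ 4.8965e+6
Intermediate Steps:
N = -12493/813 (N = 4*(-1617/(-1084) + 1168/(-219)) = 4*(-1617*(-1/1084) + 1168*(-1/219)) = 4*(1617/1084 - 16/3) = 4*(-12493/3252) = -12493/813 ≈ -15.367)
D = -13 (D = -1 - 4*(3 + 0) = -1 - 4*3 = -1 - 12 = -13)
f(r, X) = 0 (f(r, X) = -9*(3 - 1*0)*0 = -9*(3 + 0)*0 = -27*0 = -9*0 = 0)
T(F) = -13
4896738 - N*T(f(0, -4)) = 4896738 - (-12493)*(-13)/813 = 4896738 - 1*162409/813 = 4896738 - 162409/813 = 3980885585/813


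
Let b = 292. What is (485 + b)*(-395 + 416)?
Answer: 16317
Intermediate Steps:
(485 + b)*(-395 + 416) = (485 + 292)*(-395 + 416) = 777*21 = 16317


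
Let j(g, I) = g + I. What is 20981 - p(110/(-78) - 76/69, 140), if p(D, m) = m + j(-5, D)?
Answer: 6233705/299 ≈ 20849.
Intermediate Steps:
j(g, I) = I + g
p(D, m) = -5 + D + m (p(D, m) = m + (D - 5) = m + (-5 + D) = -5 + D + m)
20981 - p(110/(-78) - 76/69, 140) = 20981 - (-5 + (110/(-78) - 76/69) + 140) = 20981 - (-5 + (110*(-1/78) - 76*1/69) + 140) = 20981 - (-5 + (-55/39 - 76/69) + 140) = 20981 - (-5 - 751/299 + 140) = 20981 - 1*39614/299 = 20981 - 39614/299 = 6233705/299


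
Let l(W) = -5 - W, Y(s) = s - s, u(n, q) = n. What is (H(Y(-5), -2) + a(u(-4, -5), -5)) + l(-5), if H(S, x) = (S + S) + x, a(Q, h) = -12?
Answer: -14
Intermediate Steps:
Y(s) = 0
H(S, x) = x + 2*S (H(S, x) = 2*S + x = x + 2*S)
(H(Y(-5), -2) + a(u(-4, -5), -5)) + l(-5) = ((-2 + 2*0) - 12) + (-5 - 1*(-5)) = ((-2 + 0) - 12) + (-5 + 5) = (-2 - 12) + 0 = -14 + 0 = -14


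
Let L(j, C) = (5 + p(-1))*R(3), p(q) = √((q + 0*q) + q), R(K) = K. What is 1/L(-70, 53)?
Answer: 5/81 - I*√2/81 ≈ 0.061728 - 0.017459*I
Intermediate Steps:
p(q) = √2*√q (p(q) = √((q + 0) + q) = √(q + q) = √(2*q) = √2*√q)
L(j, C) = 15 + 3*I*√2 (L(j, C) = (5 + √2*√(-1))*3 = (5 + √2*I)*3 = (5 + I*√2)*3 = 15 + 3*I*√2)
1/L(-70, 53) = 1/(15 + 3*I*√2)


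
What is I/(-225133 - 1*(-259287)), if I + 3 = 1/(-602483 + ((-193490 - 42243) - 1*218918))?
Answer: -3171403/36105354636 ≈ -8.7837e-5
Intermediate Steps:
I = -3171403/1057134 (I = -3 + 1/(-602483 + ((-193490 - 42243) - 1*218918)) = -3 + 1/(-602483 + (-235733 - 218918)) = -3 + 1/(-602483 - 454651) = -3 + 1/(-1057134) = -3 - 1/1057134 = -3171403/1057134 ≈ -3.0000)
I/(-225133 - 1*(-259287)) = -3171403/(1057134*(-225133 - 1*(-259287))) = -3171403/(1057134*(-225133 + 259287)) = -3171403/1057134/34154 = -3171403/1057134*1/34154 = -3171403/36105354636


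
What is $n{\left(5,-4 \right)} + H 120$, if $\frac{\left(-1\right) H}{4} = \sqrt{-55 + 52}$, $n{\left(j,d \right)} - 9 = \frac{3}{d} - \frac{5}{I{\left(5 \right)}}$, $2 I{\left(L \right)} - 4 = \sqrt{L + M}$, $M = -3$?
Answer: $\frac{151}{28} + \frac{5 \sqrt{2}}{7} - 480 i \sqrt{3} \approx 6.403 - 831.38 i$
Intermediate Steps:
$I{\left(L \right)} = 2 + \frac{\sqrt{-3 + L}}{2}$ ($I{\left(L \right)} = 2 + \frac{\sqrt{L - 3}}{2} = 2 + \frac{\sqrt{-3 + L}}{2}$)
$n{\left(j,d \right)} = 9 - \frac{5}{2 + \frac{\sqrt{2}}{2}} + \frac{3}{d}$ ($n{\left(j,d \right)} = 9 - \left(- \frac{3}{d} + \frac{5}{2 + \frac{\sqrt{-3 + 5}}{2}}\right) = 9 - \left(- \frac{3}{d} + \frac{5}{2 + \frac{\sqrt{2}}{2}}\right) = 9 - \frac{5}{2 + \frac{\sqrt{2}}{2}} + \frac{3}{d}$)
$H = - 4 i \sqrt{3}$ ($H = - 4 \sqrt{-55 + 52} = - 4 \sqrt{-3} = - 4 i \sqrt{3} \approx - 6.9282 i$)
$n{\left(5,-4 \right)} + H 120 = \left(9 - \frac{5}{2 + \frac{\sqrt{2}}{2}} + \frac{3}{-4}\right) + - 4 i \sqrt{3} \cdot 120 = \left(9 - \frac{5}{2 + \frac{\sqrt{2}}{2}} + 3 \left(- \frac{1}{4}\right)\right) - 480 i \sqrt{3} = \left(9 - \frac{5}{2 + \frac{\sqrt{2}}{2}} - \frac{3}{4}\right) - 480 i \sqrt{3} = \left(\frac{33}{4} - \frac{5}{2 + \frac{\sqrt{2}}{2}}\right) - 480 i \sqrt{3} = \frac{33}{4} - \frac{5}{2 + \frac{\sqrt{2}}{2}} - 480 i \sqrt{3}$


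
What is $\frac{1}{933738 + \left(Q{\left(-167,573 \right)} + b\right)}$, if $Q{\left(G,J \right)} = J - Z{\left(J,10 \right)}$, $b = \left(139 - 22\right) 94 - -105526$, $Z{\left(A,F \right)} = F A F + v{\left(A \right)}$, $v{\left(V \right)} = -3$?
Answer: $\frac{1}{993538} \approx 1.0065 \cdot 10^{-6}$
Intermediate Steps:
$Z{\left(A,F \right)} = -3 + A F^{2}$ ($Z{\left(A,F \right)} = F A F - 3 = A F F - 3 = A F^{2} - 3 = -3 + A F^{2}$)
$b = 116524$ ($b = 117 \cdot 94 + 105526 = 10998 + 105526 = 116524$)
$Q{\left(G,J \right)} = 3 - 99 J$ ($Q{\left(G,J \right)} = J - \left(-3 + J 10^{2}\right) = J - \left(-3 + J 100\right) = J - \left(-3 + 100 J\right) = 3 - 99 J$)
$\frac{1}{933738 + \left(Q{\left(-167,573 \right)} + b\right)} = \frac{1}{933738 + \left(\left(3 - 56727\right) + 116524\right)} = \frac{1}{933738 + \left(-56724 + 116524\right)} = \frac{1}{933738 + 59800} = \frac{1}{993538}$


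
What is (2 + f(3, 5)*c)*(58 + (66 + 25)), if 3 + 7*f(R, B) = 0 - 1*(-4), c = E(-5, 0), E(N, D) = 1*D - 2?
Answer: 1788/7 ≈ 255.43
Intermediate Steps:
E(N, D) = -2 + D (E(N, D) = D - 2 = -2 + D)
c = -2 (c = -2 + 0 = -2)
f(R, B) = 1/7 (f(R, B) = -3/7 + (0 - 1*(-4))/7 = -3/7 + (0 + 4)/7 = -3/7 + (1/7)*4 = -3/7 + 4/7 = 1/7)
(2 + f(3, 5)*c)*(58 + (66 + 25)) = (2 + (1/7)*(-2))*(58 + (66 + 25)) = (2 - 2/7)*(58 + 91) = (12/7)*149 = 1788/7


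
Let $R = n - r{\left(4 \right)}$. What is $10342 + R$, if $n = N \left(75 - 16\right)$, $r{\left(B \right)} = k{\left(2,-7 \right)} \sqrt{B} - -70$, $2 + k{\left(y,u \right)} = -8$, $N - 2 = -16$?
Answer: $9466$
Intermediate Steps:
$N = -14$ ($N = 2 - 16 = -14$)
$k{\left(y,u \right)} = -10$ ($k{\left(y,u \right)} = -2 - 8 = -10$)
$r{\left(B \right)} = 70 - 10 \sqrt{B}$ ($r{\left(B \right)} = - 10 \sqrt{B} - -70 = - 10 \sqrt{B} + 70 = 70 - 10 \sqrt{B}$)
$n = -826$ ($n = - 14 \left(75 - 16\right) = \left(-14\right) 59 = -826$)
$R = -876$ ($R = -826 - \left(70 - 10 \sqrt{4}\right) = -826 - \left(70 - 20\right) = -826 - 50 = -876$)
$10342 + R = 10342 - 876 = 9466$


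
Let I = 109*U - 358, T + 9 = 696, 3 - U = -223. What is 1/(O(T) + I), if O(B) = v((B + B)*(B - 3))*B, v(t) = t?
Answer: 1/645677868 ≈ 1.5488e-9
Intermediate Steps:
U = 226 (U = 3 - 1*(-223) = 3 + 223 = 226)
T = 687 (T = -9 + 696 = 687)
I = 24276 (I = 109*226 - 358 = 24634 - 358 = 24276)
O(B) = 2*B²*(-3 + B) (O(B) = ((B + B)*(B - 3))*B = ((2*B)*(-3 + B))*B = (2*B*(-3 + B))*B = 2*B²*(-3 + B))
1/(O(T) + I) = 1/(2*687²*(-3 + 687) + 24276) = 1/(2*471969*684 + 24276) = 1/(645653592 + 24276) = 1/645677868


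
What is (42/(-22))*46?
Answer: -966/11 ≈ -87.818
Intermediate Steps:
(42/(-22))*46 = -1/22*42*46 = -21/11*46 = -966/11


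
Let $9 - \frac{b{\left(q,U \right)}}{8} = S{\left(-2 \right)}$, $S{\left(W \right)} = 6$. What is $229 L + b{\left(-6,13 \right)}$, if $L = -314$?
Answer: $-71882$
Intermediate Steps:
$b{\left(q,U \right)} = 24$ ($b{\left(q,U \right)} = 72 - 48 = 24$)
$229 L + b{\left(-6,13 \right)} = 229 \left(-314\right) + 24 = -71906 + 24 = -71882$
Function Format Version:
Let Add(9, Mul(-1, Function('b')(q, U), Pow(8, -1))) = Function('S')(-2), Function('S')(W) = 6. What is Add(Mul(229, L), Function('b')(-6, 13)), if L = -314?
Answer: -71882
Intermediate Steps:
Function('b')(q, U) = 24 (Function('b')(q, U) = Add(72, Mul(-8, 6)) = Add(72, -48) = 24)
Add(Mul(229, L), Function('b')(-6, 13)) = Add(Mul(229, -314), 24) = Add(-71906, 24) = -71882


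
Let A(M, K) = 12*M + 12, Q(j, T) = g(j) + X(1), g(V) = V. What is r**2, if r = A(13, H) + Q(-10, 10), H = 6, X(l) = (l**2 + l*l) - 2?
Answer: 24964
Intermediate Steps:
X(l) = -2 + 2*l**2 (X(l) = (l**2 + l**2) - 2 = 2*l**2 - 2 = -2 + 2*l**2)
Q(j, T) = j (Q(j, T) = j + (-2 + 2*1**2) = j + (-2 + 2*1) = j + (-2 + 2) = j + 0 = j)
A(M, K) = 12 + 12*M
r = 158 (r = (12 + 12*13) - 10 = (12 + 156) - 10 = 168 - 10 = 158)
r**2 = 158**2 = 24964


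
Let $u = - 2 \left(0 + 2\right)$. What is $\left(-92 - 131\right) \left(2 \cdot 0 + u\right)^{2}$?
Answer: $-3568$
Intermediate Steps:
$u = -4$ ($u = \left(-2\right) 2 = -4$)
$\left(-92 - 131\right) \left(2 \cdot 0 + u\right)^{2} = \left(-92 - 131\right) \left(2 \cdot 0 - 4\right)^{2} = - 223 \left(0 - 4\right)^{2} = - 223 \left(-4\right)^{2} = \left(-223\right) 16 = -3568$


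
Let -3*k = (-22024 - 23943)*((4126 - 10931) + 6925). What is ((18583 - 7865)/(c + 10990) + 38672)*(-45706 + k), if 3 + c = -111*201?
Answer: 196290763810935/2831 ≈ 6.9336e+10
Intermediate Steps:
k = 1838680 (k = -(-22024 - 23943)*((4126 - 10931) + 6925)/3 = -(-45967)*(-6805 + 6925)/3 = -(-45967)*120/3 = -1/3*(-5516040) = 1838680)
c = -22314 (c = -3 - 111*201 = -3 - 22311 = -22314)
((18583 - 7865)/(c + 10990) + 38672)*(-45706 + k) = ((18583 - 7865)/(-22314 + 10990) + 38672)*(-45706 + 1838680) = (10718/(-11324) + 38672)*1792974 = (10718*(-1/11324) + 38672)*1792974 = (-5359/5662 + 38672)*1792974 = (218955505/5662)*1792974 = 196290763810935/2831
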